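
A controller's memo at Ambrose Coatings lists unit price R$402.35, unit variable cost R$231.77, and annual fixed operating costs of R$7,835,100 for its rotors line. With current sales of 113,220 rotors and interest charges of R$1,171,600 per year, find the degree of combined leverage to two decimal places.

Contribution at this volume is 113,220 × R$170.58 = R$19,313,067.60.
EBIT = R$19,313,067.60 − R$7,835,100 = R$11,477,967.60. Interest = R$1,171,600.00.
DOL = R$19,313,067.60 ÷ R$11,477,967.60 = 1.6826; DFL = R$11,477,967.60 ÷ R$10,306,367.60 = 1.1137.
Combined leverage = 1.6826 × 1.1137 = 1.8739.

1.87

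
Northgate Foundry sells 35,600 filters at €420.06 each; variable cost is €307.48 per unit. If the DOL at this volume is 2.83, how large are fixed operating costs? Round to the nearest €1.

€2,591,647

At 35,600 units, contribution = 35,600 × €112.58 = €4,007,848.00.
Since DOL = CM ÷ EBIT, EBIT = €4,007,848.00 ÷ 2.83 = €1,416,200.71.
Fixed costs = CM − EBIT = €4,007,848.00 − €1,416,200.71 = €2,591,647.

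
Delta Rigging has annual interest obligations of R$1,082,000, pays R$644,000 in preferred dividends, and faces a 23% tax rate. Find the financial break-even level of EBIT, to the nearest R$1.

R$1,918,364

Preferred dividends are paid after tax, so their pre-tax equivalent is R$644,000 ÷ (1 − 0.23) = R$836,363.64.
Financial break-even EBIT = interest + D_p ÷ (1 − t) = R$1,082,000 + R$836,363.64 = R$1,918,363.64.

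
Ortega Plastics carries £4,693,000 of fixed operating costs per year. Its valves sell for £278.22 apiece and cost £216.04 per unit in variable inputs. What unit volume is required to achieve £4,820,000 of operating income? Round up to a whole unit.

Each unit contributes £278.22 − £216.04 = £62.18.
Required volume = (fixed costs + target profit) ÷ CM = (£4,693,000 + £4,820,000) ÷ £62.18 = 152,991.32, so 152,992 valves.

152,992 valves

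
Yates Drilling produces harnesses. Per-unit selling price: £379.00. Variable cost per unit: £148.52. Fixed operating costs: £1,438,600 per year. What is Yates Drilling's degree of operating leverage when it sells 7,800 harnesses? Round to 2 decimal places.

5.01

Contribution at this volume is 7,800 × £230.48 = £1,797,744.00.
Subtracting fixed costs: EBIT = £1,797,744.00 − £1,438,600 = £359,144.00.
So DOL = total CM / EBIT = £1,797,744.00 / £359,144.00 = 5.0056.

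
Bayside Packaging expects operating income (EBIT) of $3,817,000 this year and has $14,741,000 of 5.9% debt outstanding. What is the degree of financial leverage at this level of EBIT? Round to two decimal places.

Interest = $869,719.00.
DFL = EBIT ÷ (EBIT − I) = $3,817,000 ÷ ($3,817,000 − $869,719.00) = $3,817,000 ÷ $2,947,281.00 = 1.2951.

1.30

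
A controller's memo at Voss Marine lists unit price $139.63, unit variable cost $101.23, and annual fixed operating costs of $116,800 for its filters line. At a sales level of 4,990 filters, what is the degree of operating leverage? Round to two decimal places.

2.56

Contribution at this volume is 4,990 × $38.40 = $191,616.00.
Subtracting fixed costs: EBIT = $191,616.00 − $116,800 = $74,816.00.
Degree of operating leverage = $191,616.00 / $74,816.00 = 2.5612.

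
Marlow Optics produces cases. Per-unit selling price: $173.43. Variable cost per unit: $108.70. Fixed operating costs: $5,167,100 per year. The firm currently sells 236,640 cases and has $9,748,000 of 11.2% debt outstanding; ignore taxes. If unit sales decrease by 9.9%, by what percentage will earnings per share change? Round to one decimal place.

-16.7%

At 236,640 units, contribution = 236,640 × $64.73 = $15,317,707.20.
Operating income = contribution − fixed costs = $15,317,707.20 − $5,167,100 = $10,150,607.20.
Interest = $1,091,776.00, so EBIT − I = $9,058,831.20.
Degree of combined leverage = contribution ÷ (EBIT − I) = $15,317,707.20 ÷ $9,058,831.20 = 1.6909.
EPS therefore changes by 1.6909 × (-9.9%) = -16.7%.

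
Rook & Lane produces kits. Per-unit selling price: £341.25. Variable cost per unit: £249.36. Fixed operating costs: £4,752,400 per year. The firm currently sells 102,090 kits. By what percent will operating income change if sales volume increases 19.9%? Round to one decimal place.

Contribution at this volume is 102,090 × £91.89 = £9,381,050.10.
EBIT = £9,381,050.10 − £4,752,400 = £4,628,650.10.
So DOL = total CM / EBIT = £9,381,050.10 / £4,628,650.10 = 2.0267.
So EBIT moves 2.0267 × (+19.9%) = +40.3%.

+40.3%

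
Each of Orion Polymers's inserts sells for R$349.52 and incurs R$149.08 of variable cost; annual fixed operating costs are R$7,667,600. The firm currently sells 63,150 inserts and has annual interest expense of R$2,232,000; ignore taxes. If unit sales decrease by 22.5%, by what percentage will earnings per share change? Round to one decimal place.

Total contribution margin = 63,150 × R$200.44 = R$12,657,786.00.
EBIT = R$12,657,786.00 − R$7,667,600 = R$4,990,186.00.
Interest = R$2,232,000.00, so EBIT − I = R$2,758,186.00.
DCL = total CM / (EBIT − I) = R$12,657,786.00 / R$2,758,186.00 = 4.5892.
%ΔEPS = DCL × %ΔSales = 4.5892 × -22.5% = -103.3%.

-103.3%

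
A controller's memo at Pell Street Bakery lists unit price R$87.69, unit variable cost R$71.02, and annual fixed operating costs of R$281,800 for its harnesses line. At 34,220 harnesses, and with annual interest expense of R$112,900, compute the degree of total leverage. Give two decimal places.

At 34,220 units, contribution = 34,220 × R$16.67 = R$570,447.40.
EBIT = R$570,447.40 − R$281,800 = R$288,647.40. Interest = R$112,900.00.
DOL = R$570,447.40 ÷ R$288,647.40 = 1.9763; DFL = R$288,647.40 ÷ R$175,747.40 = 1.6424.
Combined leverage = 1.9763 × 1.6424 = 3.2459.

3.25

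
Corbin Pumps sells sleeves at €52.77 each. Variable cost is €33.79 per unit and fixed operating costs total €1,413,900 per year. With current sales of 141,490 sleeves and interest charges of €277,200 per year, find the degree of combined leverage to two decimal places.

2.70

Total contribution margin = 141,490 × €18.98 = €2,685,480.20.
Operating income = contribution − fixed costs = €2,685,480.20 − €1,413,900 = €1,271,580.20. Interest = €277,200.00.
DOL = €2,685,480.20 ÷ €1,271,580.20 = 2.1119; DFL = €1,271,580.20 ÷ €994,380.20 = 1.2788.
DCL = DOL × DFL = 2.1119 × 1.2788 = 2.7007.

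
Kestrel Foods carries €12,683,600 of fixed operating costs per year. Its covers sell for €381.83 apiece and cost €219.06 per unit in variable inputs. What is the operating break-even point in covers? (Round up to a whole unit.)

77,924 covers

Contribution margin per unit = €381.83 − €219.06 = €162.77.
Units to break even: €12,683,600 ÷ €162.77 = 77,923.45, rounded up to 77,924.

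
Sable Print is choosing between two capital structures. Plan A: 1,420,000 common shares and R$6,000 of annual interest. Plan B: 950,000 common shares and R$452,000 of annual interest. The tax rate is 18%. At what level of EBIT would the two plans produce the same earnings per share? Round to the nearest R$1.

R$1,353,489

Set EPS_A = EPS_B: (EBIT − R$6,000)(1 − 0.18) ÷ 1,420,000 = (EBIT − R$452,000)(1 − 0.18) ÷ 950,000.
Cancelling (1 − t) and cross-multiplying: 950,000·(EBIT − 6,000) = 1,420,000·(EBIT − 452,000).
Solving, EBIT = (452,000·1,420,000 − 6,000·950,000) / (1,420,000 − 950,000) = 636,140,000,000 / 470,000 = 1,353,489.36.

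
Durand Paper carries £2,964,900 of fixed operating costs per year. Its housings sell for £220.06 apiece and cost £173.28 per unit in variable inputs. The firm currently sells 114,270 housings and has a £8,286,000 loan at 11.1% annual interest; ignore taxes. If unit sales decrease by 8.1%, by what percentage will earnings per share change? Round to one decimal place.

At 114,270 units, contribution = 114,270 × £46.78 = £5,345,550.60.
Subtracting fixed costs: EBIT = £5,345,550.60 − £2,964,900 = £2,380,650.60.
Interest = £919,746.00, so EBIT − I = £1,460,904.60.
Degree of combined leverage = contribution ÷ (EBIT − I) = £5,345,550.60 ÷ £1,460,904.60 = 3.6591.
EPS therefore changes by 3.6591 × (-8.1%) = -29.6%.

-29.6%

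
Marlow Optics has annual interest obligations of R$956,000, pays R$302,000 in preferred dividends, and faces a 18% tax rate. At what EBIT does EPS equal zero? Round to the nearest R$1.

Grossing the preferred dividend up to pre-tax terms: R$302,000 / (1 − 0.18) = R$368,292.68.
Financial break-even EBIT = interest + D_p ÷ (1 − t) = R$956,000 + R$368,292.68 = R$1,324,292.68.

R$1,324,293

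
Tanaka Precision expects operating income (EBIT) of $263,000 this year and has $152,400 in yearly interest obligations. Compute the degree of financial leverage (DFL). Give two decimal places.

2.38

Interest = $152,400.00.
Degree of financial leverage = EBIT / (EBIT − interest) = $263,000 / $110,600.00 = 2.3779.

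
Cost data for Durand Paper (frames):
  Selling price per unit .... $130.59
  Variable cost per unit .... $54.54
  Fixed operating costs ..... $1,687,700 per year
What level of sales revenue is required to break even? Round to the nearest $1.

$2,898,051

CM per unit = $130.59 − $54.54 = $76.05; CM ratio = $76.05 / $130.59 = 0.5824.
Break-even sales = FC ÷ CM ratio = $1,687,700 × $130.59 / $76.05 = $2,898,051.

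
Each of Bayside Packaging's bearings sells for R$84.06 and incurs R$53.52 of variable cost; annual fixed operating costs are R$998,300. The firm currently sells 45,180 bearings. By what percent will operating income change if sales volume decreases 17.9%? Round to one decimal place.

Contribution at this volume is 45,180 × R$30.54 = R$1,379,797.20.
EBIT = R$1,379,797.20 − R$998,300 = R$381,497.20.
Degree of operating leverage = R$1,379,797.20 / R$381,497.20 = 3.6168.
Operating income changes by 3.6168 × -17.9% = -64.7%.

-64.7%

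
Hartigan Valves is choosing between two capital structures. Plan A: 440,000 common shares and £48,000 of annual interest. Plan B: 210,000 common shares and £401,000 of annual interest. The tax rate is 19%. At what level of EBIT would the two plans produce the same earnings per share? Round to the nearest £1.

Set EPS_A = EPS_B: (EBIT − £48,000)(1 − 0.19) ÷ 440,000 = (EBIT − £401,000)(1 − 0.19) ÷ 210,000.
Cancelling (1 − t) and cross-multiplying: 210,000·(EBIT − 48,000) = 440,000·(EBIT − 401,000).
Solving, EBIT = (401,000·440,000 − 48,000·210,000) / (440,000 − 210,000) = 166,360,000,000 / 230,000 = 723,304.35.

£723,304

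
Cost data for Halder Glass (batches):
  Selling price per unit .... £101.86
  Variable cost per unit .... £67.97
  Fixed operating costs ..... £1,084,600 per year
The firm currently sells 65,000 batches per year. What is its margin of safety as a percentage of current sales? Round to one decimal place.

50.8%

Contribution margin per unit = £101.86 − £67.97 = £33.89. Break-even units = £1,084,600 ÷ £33.89 = 32,003.54; break-even revenue = 32,003.54 × £101.86 = £3,259,880.67.
Current sales = 65,000 × £101.86 = £6,620,900.00.
Margin of safety = (£6,620,900.00 − £3,259,880.67) ÷ £6,620,900.00 = 50.8%.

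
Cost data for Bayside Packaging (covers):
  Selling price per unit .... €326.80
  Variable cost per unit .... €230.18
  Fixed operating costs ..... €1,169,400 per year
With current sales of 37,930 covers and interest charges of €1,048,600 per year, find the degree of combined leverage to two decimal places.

2.53

Total contribution margin = 37,930 × €96.62 = €3,664,796.60.
EBIT = €3,664,796.60 − €1,169,400 = €2,495,396.60. Interest = €1,048,600.00, so EBIT − I = €1,446,796.60.
DCL = contribution ÷ (EBIT − I) = €3,664,796.60 ÷ €1,446,796.60 = 2.5330.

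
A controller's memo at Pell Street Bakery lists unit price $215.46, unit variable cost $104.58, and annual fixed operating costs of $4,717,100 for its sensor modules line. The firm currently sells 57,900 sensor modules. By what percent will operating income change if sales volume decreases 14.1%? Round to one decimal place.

-53.2%

Contribution at this volume is 57,900 × $110.88 = $6,419,952.00.
Operating income = contribution − fixed costs = $6,419,952.00 − $4,717,100 = $1,702,852.00.
Degree of operating leverage = $6,419,952.00 / $1,702,852.00 = 3.7701.
Operating income changes by 3.7701 × -14.1% = -53.2%.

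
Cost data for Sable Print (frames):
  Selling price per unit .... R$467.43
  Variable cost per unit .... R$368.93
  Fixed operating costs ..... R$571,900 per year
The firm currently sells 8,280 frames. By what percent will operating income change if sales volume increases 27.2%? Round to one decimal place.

+91.0%

At 8,280 units, contribution = 8,280 × R$98.50 = R$815,580.00.
EBIT = R$815,580.00 − R$571,900 = R$243,680.00.
DOL = contribution ÷ EBIT = R$815,580.00 ÷ R$243,680.00 = 3.3469.
%ΔEBIT = DOL × %ΔSales = 3.3469 × +27.2% = +91.0%.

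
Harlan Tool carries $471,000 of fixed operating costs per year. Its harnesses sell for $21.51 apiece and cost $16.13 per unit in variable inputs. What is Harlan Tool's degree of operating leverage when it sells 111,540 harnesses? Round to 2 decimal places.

4.65

Total contribution margin = 111,540 × $5.38 = $600,085.20.
EBIT = $600,085.20 − $471,000 = $129,085.20.
DOL = contribution ÷ EBIT = $600,085.20 ÷ $129,085.20 = 4.6488.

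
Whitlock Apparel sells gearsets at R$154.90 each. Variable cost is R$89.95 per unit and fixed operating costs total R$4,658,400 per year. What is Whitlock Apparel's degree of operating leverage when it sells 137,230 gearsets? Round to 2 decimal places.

2.09

Contribution at this volume is 137,230 × R$64.95 = R$8,913,088.50.
EBIT = R$8,913,088.50 − R$4,658,400 = R$4,254,688.50.
Degree of operating leverage = R$8,913,088.50 / R$4,254,688.50 = 2.0949.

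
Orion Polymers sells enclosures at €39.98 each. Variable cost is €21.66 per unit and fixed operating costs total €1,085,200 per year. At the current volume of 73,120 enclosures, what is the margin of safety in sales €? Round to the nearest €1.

Contribution margin per unit = €39.98 − €21.66 = €18.32. Break-even units = €1,085,200 ÷ €18.32 = 59,235.81; break-even revenue = 59,235.81 × €39.98 = €2,368,247.60.
Current sales = 73,120 × €39.98 = €2,923,337.60.
Margin of safety = €2,923,337.60 − €2,368,247.60 = €555,090.

€555,090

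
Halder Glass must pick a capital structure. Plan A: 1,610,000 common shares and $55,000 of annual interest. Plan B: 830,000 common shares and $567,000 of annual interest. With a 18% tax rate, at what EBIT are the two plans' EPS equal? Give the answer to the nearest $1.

At indifference, (EBIT − 55,000)(1 − t)/1,610,000 = (EBIT − 567,000)(1 − t)/830,000.
Cancelling (1 − t) and cross-multiplying: 830,000·(EBIT − 55,000) = 1,610,000·(EBIT − 567,000).
Solving, EBIT = (567,000·1,610,000 − 55,000·830,000) / (1,610,000 − 830,000) = 867,220,000,000 / 780,000 = 1,111,820.51.

$1,111,821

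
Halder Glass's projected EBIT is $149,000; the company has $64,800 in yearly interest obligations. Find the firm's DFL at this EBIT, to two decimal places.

Interest = $64,800.00.
DFL = EBIT ÷ (EBIT − I) = $149,000 ÷ ($149,000 − $64,800.00) = $149,000 ÷ $84,200.00 = 1.7696.

1.77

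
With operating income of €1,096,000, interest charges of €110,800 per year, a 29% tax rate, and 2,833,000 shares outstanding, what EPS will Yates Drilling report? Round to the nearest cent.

€0.25

Pre-tax income = €1,096,000 − €110,800.00 = €985,200.00.
After tax at 29%: net income = €985,200.00 × 0.71 = €699,492.00.
EPS = €699,492.00 ÷ 2,833,000 = €0.25.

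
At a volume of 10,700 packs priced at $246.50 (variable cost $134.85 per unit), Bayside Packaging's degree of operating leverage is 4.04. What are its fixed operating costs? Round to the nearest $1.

At 10,700 units, contribution = 10,700 × $111.65 = $1,194,655.00.
Since DOL = CM ÷ EBIT, EBIT = $1,194,655.00 ÷ 4.04 = $295,706.68.
Fixed costs = CM − EBIT = $1,194,655.00 − $295,706.68 = $898,948.

$898,948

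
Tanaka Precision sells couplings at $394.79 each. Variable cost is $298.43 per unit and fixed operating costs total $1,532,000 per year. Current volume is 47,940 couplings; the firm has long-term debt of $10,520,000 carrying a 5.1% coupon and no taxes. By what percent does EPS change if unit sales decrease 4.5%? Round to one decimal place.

Total contribution margin = 47,940 × $96.36 = $4,619,498.40.
Operating income = contribution − fixed costs = $4,619,498.40 − $1,532,000 = $3,087,498.40.
Interest = $536,520.00, so EBIT − I = $2,550,978.40.
Degree of combined leverage = contribution ÷ (EBIT − I) = $4,619,498.40 ÷ $2,550,978.40 = 1.8109.
EPS therefore changes by 1.8109 × (-4.5%) = -8.1%.

-8.1%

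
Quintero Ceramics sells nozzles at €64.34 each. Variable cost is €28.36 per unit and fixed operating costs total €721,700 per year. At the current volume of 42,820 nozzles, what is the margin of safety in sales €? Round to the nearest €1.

Each unit contributes €64.34 − €28.36 = €35.98. Break-even units = €721,700 ÷ €35.98 = 20,058.37; break-even revenue = 20,058.37 × €64.34 = €1,290,555.25.
Current sales = 42,820 × €64.34 = €2,755,038.80.
Margin of safety = €2,755,038.80 − €1,290,555.25 = €1,464,484.

€1,464,484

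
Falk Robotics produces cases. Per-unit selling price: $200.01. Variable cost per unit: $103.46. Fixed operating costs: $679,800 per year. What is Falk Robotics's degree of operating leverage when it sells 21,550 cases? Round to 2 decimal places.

1.49

Contribution at this volume is 21,550 × $96.55 = $2,080,652.50.
EBIT = $2,080,652.50 − $679,800 = $1,400,852.50.
DOL = contribution ÷ EBIT = $2,080,652.50 ÷ $1,400,852.50 = 1.4853.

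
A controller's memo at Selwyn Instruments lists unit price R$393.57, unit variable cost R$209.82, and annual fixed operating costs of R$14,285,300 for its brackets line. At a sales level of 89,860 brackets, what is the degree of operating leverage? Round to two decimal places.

At 89,860 units, contribution = 89,860 × R$183.75 = R$16,511,775.00.
Subtracting fixed costs: EBIT = R$16,511,775.00 − R$14,285,300 = R$2,226,475.00.
DOL = contribution ÷ EBIT = R$16,511,775.00 ÷ R$2,226,475.00 = 7.4161.

7.42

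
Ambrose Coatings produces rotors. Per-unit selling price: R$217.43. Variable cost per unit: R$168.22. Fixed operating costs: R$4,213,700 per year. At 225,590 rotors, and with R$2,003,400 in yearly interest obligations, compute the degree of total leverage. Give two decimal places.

2.27

Contribution at this volume is 225,590 × R$49.21 = R$11,101,283.90.
EBIT = R$11,101,283.90 − R$4,213,700 = R$6,887,583.90. Interest = R$2,003,400.00, so EBIT − I = R$4,884,183.90.
Degree of total leverage = total CM / (EBIT − interest) = R$11,101,283.90 / R$4,884,183.90 = 2.2729.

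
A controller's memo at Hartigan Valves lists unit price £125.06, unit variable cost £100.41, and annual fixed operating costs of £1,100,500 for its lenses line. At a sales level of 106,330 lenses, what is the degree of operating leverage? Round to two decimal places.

1.72

Total contribution margin = 106,330 × £24.65 = £2,621,034.50.
Subtracting fixed costs: EBIT = £2,621,034.50 − £1,100,500 = £1,520,534.50.
Degree of operating leverage = £2,621,034.50 / £1,520,534.50 = 1.7238.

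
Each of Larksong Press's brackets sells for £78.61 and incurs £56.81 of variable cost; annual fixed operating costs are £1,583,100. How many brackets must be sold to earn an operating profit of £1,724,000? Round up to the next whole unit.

Contribution margin per unit = £78.61 − £56.81 = £21.80.
Need Q such that Q × £21.80 − £1,583,100 = £1,724,000, i.e. Q = £3,307,100 / £21.80 = 151,701.83 → 151,702.

151,702 brackets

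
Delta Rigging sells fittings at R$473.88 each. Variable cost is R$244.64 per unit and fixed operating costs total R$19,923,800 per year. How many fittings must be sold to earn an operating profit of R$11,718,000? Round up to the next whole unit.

138,030 fittings

Each unit contributes R$473.88 − R$244.64 = R$229.24.
Required volume = (fixed costs + target profit) ÷ CM = (R$19,923,800 + R$11,718,000) ÷ R$229.24 = 138,029.14, so 138,030 fittings.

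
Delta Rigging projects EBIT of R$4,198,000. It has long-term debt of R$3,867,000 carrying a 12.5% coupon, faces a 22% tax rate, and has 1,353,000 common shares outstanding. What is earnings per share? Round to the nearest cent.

Pre-tax income = R$4,198,000 − R$483,375.00 = R$3,714,625.00.
After tax at 22%: net income = R$3,714,625.00 × 0.78 = R$2,897,407.50.
Per share: R$2,897,407.50 / 1,353,000 shares = R$2.14.

R$2.14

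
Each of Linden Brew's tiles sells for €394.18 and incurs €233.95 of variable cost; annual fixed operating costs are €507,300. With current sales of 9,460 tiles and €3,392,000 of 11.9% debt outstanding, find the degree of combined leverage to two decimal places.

2.51

At 9,460 units, contribution = 9,460 × €160.23 = €1,515,775.80.
EBIT = €1,515,775.80 − €507,300 = €1,008,475.80. Interest = €403,648.00, so EBIT − I = €604,827.80.
Degree of total leverage = total CM / (EBIT − interest) = €1,515,775.80 / €604,827.80 = 2.5061.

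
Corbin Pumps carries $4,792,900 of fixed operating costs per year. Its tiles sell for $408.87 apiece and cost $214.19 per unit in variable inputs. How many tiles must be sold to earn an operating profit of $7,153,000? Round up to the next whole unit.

61,362 tiles

Each unit contributes $408.87 − $214.19 = $194.68.
Need Q such that Q × $194.68 − $4,792,900 = $7,153,000, i.e. Q = $11,945,900 / $194.68 = 61,361.72 → 61,362.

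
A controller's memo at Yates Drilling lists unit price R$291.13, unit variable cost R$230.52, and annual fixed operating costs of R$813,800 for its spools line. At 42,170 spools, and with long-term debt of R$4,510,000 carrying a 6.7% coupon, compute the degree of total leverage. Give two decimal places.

1.78

Total contribution margin = 42,170 × R$60.61 = R$2,555,923.70.
EBIT = R$2,555,923.70 − R$813,800 = R$1,742,123.70. Interest = R$302,170.00, so EBIT − I = R$1,439,953.70.
Degree of total leverage = total CM / (EBIT − interest) = R$2,555,923.70 / R$1,439,953.70 = 1.7750.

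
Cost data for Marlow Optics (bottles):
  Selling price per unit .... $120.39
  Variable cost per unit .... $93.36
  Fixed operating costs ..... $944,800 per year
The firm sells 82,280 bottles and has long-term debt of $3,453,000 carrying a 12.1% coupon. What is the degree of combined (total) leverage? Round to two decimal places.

2.58

Contribution at this volume is 82,280 × $27.03 = $2,224,028.40.
EBIT = $2,224,028.40 − $944,800 = $1,279,228.40. Interest = $417,813.00.
DOL = $2,224,028.40 ÷ $1,279,228.40 = 1.7386; DFL = $1,279,228.40 ÷ $861,415.40 = 1.4850.
Combined leverage = 1.7386 × 1.4850 = 2.5818.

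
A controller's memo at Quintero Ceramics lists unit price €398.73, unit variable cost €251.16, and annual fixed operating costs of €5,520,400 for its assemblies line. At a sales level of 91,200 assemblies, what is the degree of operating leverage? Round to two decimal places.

Contribution at this volume is 91,200 × €147.57 = €13,458,384.00.
Operating income = contribution − fixed costs = €13,458,384.00 − €5,520,400 = €7,937,984.00.
DOL = contribution ÷ EBIT = €13,458,384.00 ÷ €7,937,984.00 = 1.6954.

1.70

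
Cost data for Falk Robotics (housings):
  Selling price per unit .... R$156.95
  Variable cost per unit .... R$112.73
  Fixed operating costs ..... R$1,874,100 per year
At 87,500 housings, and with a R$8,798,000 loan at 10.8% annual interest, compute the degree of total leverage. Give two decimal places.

Contribution at this volume is 87,500 × R$44.22 = R$3,869,250.00.
Subtracting fixed costs: EBIT = R$3,869,250.00 − R$1,874,100 = R$1,995,150.00. Interest = R$950,184.00.
DOL = R$3,869,250.00 ÷ R$1,995,150.00 = 1.9393; DFL = R$1,995,150.00 ÷ R$1,044,966.00 = 1.9093.
DCL = DOL × DFL = 1.9393 × 1.9093 = 3.7027.

3.70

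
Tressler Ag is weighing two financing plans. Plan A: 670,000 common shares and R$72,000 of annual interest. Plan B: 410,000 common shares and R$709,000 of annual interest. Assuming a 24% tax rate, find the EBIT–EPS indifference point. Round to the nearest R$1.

Set EPS_A = EPS_B: (EBIT − R$72,000)(1 − 0.24) ÷ 670,000 = (EBIT − R$709,000)(1 − 0.24) ÷ 410,000.
The (1 − t) factor cancels: (EBIT − 72,000) × 410,000 = (EBIT − 709,000) × 670,000.
EBIT × (670,000 − 410,000) = 709,000 × 670,000 − 72,000 × 410,000 = 445,510,000,000, so EBIT = 445,510,000,000 ÷ 260,000 = 1,713,500.00.

R$1,713,500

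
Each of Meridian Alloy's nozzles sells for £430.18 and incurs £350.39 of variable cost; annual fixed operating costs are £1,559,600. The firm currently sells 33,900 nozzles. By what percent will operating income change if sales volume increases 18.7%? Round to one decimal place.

Total contribution margin = 33,900 × £79.79 = £2,704,881.00.
Operating income = contribution − fixed costs = £2,704,881.00 − £1,559,600 = £1,145,281.00.
Degree of operating leverage = £2,704,881.00 / £1,145,281.00 = 2.3618.
Operating income changes by 2.3618 × +18.7% = +44.2%.

+44.2%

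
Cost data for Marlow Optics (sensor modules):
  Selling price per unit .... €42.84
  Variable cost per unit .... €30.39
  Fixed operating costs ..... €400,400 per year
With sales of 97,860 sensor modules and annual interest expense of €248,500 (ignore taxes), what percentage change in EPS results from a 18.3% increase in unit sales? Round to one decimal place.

Contribution at this volume is 97,860 × €12.45 = €1,218,357.00.
EBIT = €1,218,357.00 − €400,400 = €817,957.00.
Interest = €248,500.00, so EBIT − I = €569,457.00.
Degree of combined leverage = contribution ÷ (EBIT − I) = €1,218,357.00 ÷ €569,457.00 = 2.1395.
EPS therefore changes by 2.1395 × (+18.3%) = +39.2%.

+39.2%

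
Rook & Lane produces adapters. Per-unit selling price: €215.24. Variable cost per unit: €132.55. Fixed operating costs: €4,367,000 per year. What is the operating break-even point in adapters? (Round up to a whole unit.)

52,812 adapters

Contribution margin per unit = €215.24 − €132.55 = €82.69.
Break-even volume = fixed costs ÷ CM per unit = €4,367,000 ÷ €82.69 = 52,811.71, so 52,812 adapters.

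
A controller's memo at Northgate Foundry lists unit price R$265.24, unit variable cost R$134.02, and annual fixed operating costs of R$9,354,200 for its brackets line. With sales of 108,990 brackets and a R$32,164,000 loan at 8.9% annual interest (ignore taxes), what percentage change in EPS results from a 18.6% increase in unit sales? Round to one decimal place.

Contribution at this volume is 108,990 × R$131.22 = R$14,301,667.80.
Subtracting fixed costs: EBIT = R$14,301,667.80 − R$9,354,200 = R$4,947,467.80.
After interest of R$2,862,596.00, pre-tax earnings = R$2,084,871.80.
DCL = total CM / (EBIT − I) = R$14,301,667.80 / R$2,084,871.80 = 6.8597.
EPS therefore changes by 6.8597 × (+18.6%) = +127.6%.

+127.6%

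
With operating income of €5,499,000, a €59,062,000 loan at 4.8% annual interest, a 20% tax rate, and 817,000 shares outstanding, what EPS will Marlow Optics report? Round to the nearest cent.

€2.61

Interest = €2,834,976.00, so EBT = €5,499,000 − €2,834,976.00 = €2,664,024.00.
Net income = €2,664,024.00 × (1 − 0.20) = €2,131,219.20.
Per share: €2,131,219.20 / 817,000 shares = €2.61.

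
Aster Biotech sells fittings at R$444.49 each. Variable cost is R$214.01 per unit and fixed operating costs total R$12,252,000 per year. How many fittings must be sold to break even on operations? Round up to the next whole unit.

53,159 fittings

Unit CM = price − variable cost = R$444.49 − R$214.01 = R$230.48.
Break-even Q = R$12,252,000 / R$230.48 = 53,158.63 → 53,159 fittings.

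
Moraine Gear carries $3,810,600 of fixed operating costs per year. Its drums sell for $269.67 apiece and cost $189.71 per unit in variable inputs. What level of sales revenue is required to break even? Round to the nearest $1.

Contribution margin per unit = $269.67 − $189.71 = $79.96, a CM ratio of $79.96 ÷ $269.67 = 0.2965.
Break-even sales = FC ÷ CM ratio = $3,810,600 × $269.67 / $79.96 = $12,851,482.

$12,851,482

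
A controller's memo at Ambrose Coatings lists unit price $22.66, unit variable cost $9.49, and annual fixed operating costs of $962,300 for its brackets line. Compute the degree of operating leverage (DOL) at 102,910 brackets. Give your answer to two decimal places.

3.45

Contribution at this volume is 102,910 × $13.17 = $1,355,324.70.
Subtracting fixed costs: EBIT = $1,355,324.70 − $962,300 = $393,024.70.
So DOL = total CM / EBIT = $1,355,324.70 / $393,024.70 = 3.4484.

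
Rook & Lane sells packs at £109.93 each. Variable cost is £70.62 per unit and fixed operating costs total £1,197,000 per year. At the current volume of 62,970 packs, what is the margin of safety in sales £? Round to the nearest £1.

£3,574,894

Each unit contributes £109.93 − £70.62 = £39.31. Break-even units = £1,197,000 ÷ £39.31 = 30,450.27; break-even revenue = 30,450.27 × £109.93 = £3,347,397.86.
Current sales = 62,970 × £109.93 = £6,922,292.10.
Margin of safety = £6,922,292.10 − £3,347,397.86 = £3,574,894.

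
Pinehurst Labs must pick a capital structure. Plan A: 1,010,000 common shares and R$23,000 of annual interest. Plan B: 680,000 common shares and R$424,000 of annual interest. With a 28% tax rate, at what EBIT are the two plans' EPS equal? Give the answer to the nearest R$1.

R$1,250,303

At indifference, (EBIT − 23,000)(1 − t)/1,010,000 = (EBIT − 424,000)(1 − t)/680,000.
The (1 − t) factor cancels: (EBIT − 23,000) × 680,000 = (EBIT − 424,000) × 1,010,000.
Solving, EBIT = (424,000·1,010,000 − 23,000·680,000) / (1,010,000 − 680,000) = 412,600,000,000 / 330,000 = 1,250,303.03.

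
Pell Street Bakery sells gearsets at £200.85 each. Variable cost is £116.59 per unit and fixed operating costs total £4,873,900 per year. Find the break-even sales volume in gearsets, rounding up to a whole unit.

Each unit contributes £200.85 − £116.59 = £84.26.
Units to break even: £4,873,900 ÷ £84.26 = 57,843.58, rounded up to 57,844.

57,844 gearsets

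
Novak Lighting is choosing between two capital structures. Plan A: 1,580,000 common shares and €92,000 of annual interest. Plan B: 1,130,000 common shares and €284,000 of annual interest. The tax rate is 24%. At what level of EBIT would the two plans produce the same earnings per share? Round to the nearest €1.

At indifference, (EBIT − 92,000)(1 − t)/1,580,000 = (EBIT − 284,000)(1 − t)/1,130,000.
The (1 − t) factor cancels: (EBIT − 92,000) × 1,130,000 = (EBIT − 284,000) × 1,580,000.
Solving, EBIT = (284,000·1,580,000 − 92,000·1,130,000) / (1,580,000 − 1,130,000) = 344,760,000,000 / 450,000 = 766,133.33.

€766,133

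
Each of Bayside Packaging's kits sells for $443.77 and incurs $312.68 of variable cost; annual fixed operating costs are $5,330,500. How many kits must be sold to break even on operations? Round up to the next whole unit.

Unit CM = price − variable cost = $443.77 − $312.68 = $131.09.
Units to break even: $5,330,500 ÷ $131.09 = 40,662.90, rounded up to 40,663.

40,663 kits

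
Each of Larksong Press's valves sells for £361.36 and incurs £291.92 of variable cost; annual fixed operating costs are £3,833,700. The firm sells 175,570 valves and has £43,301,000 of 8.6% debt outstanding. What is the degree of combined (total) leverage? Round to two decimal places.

2.63

Total contribution margin = 175,570 × £69.44 = £12,191,580.80.
EBIT = £12,191,580.80 − £3,833,700 = £8,357,880.80. Interest = £3,723,886.00.
DOL = £12,191,580.80 ÷ £8,357,880.80 = 1.4587; DFL = £8,357,880.80 ÷ £4,633,994.80 = 1.8036.
Combined leverage = 1.4587 × 1.8036 = 2.6309.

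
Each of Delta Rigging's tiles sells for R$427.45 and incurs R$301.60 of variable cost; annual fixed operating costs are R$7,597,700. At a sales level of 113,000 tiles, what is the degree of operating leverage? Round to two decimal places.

Total contribution margin = 113,000 × R$125.85 = R$14,221,050.00.
EBIT = R$14,221,050.00 − R$7,597,700 = R$6,623,350.00.
Degree of operating leverage = R$14,221,050.00 / R$6,623,350.00 = 2.1471.

2.15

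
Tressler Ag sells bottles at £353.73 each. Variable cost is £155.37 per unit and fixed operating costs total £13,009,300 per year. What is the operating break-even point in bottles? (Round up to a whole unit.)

65,585 bottles

Contribution margin per unit = £353.73 − £155.37 = £198.36.
Units to break even: £13,009,300 ÷ £198.36 = 65,584.29, rounded up to 65,585.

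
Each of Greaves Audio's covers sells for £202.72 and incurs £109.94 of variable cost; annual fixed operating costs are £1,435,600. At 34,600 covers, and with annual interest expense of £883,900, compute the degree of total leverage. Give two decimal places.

At 34,600 units, contribution = 34,600 × £92.78 = £3,210,188.00.
Operating income = contribution − fixed costs = £3,210,188.00 − £1,435,600 = £1,774,588.00. Interest = £883,900.00.
DOL = £3,210,188.00 ÷ £1,774,588.00 = 1.8090; DFL = £1,774,588.00 ÷ £890,688.00 = 1.9924.
Combined leverage = 1.8090 × 1.9924 = 3.6043.

3.60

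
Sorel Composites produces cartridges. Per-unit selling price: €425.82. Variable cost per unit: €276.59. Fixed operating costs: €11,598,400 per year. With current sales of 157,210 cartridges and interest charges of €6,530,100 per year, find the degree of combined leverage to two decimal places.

4.40

Total contribution margin = 157,210 × €149.23 = €23,460,448.30.
Operating income = contribution − fixed costs = €23,460,448.30 − €11,598,400 = €11,862,048.30. Interest = €6,530,100.00, so EBIT − I = €5,331,948.30.
Degree of total leverage = total CM / (EBIT − interest) = €23,460,448.30 / €5,331,948.30 = 4.4000.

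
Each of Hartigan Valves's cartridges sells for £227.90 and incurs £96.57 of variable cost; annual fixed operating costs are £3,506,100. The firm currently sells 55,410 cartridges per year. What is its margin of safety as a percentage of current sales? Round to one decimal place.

51.8%

Each unit contributes £227.90 − £96.57 = £131.33. Break-even units = £3,506,100 ÷ £131.33 = 26,696.87; break-even revenue = 26,696.87 × £227.90 = £6,084,216.78.
Current sales = 55,410 × £227.90 = £12,627,939.00.
Margin of safety = (£12,627,939.00 − £6,084,216.78) ÷ £12,627,939.00 = 51.8%.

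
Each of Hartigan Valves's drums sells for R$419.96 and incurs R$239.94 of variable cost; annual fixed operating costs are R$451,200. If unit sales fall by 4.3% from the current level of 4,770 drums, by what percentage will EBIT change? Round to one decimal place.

-9.1%

Contribution at this volume is 4,770 × R$180.02 = R$858,695.40.
Operating income = contribution − fixed costs = R$858,695.40 − R$451,200 = R$407,495.40.
So DOL = total CM / EBIT = R$858,695.40 / R$407,495.40 = 2.1073.
Operating income changes by 2.1073 × -4.3% = -9.1%.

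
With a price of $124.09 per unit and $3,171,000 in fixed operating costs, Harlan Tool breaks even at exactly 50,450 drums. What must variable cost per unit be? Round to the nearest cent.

$61.24

At break-even, FC = Q × (P − VC), so P − VC = $3,171,000 ÷ 50,450 = $62.8543.
Hence VC = price − CM = $124.09 − $62.8543 = $61.24.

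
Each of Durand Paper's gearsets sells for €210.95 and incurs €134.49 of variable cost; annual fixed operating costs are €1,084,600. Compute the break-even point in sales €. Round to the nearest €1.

€2,992,367

CM per unit = €210.95 − €134.49 = €76.46; CM ratio = €76.46 / €210.95 = 0.3625.
Break-even revenue = fixed costs × price ÷ CM = €1,084,600 × €210.95 ÷ €76.46 = €2,992,367.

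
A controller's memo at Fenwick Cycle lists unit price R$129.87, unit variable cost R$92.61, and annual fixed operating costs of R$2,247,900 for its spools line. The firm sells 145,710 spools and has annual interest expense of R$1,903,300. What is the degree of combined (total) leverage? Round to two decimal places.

At 145,710 units, contribution = 145,710 × R$37.26 = R$5,429,154.60.
Subtracting fixed costs: EBIT = R$5,429,154.60 − R$2,247,900 = R$3,181,254.60. Interest = R$1,903,300.00, so EBIT − I = R$1,277,954.60.
Degree of total leverage = total CM / (EBIT − interest) = R$5,429,154.60 / R$1,277,954.60 = 4.2483.

4.25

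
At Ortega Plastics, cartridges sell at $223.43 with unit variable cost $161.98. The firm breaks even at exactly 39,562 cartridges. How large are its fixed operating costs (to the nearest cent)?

$2,431,084.90

Each unit contributes $223.43 − $161.98 = $61.45.
Since BE = FC / CM, FC = 39,562 × $61.45 = $2,431,084.90.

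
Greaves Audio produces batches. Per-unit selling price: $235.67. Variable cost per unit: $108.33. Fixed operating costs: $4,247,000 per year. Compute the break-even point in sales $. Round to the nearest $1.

$7,859,985

CM per unit = $235.67 − $108.33 = $127.34; CM ratio = $127.34 / $235.67 = 0.5403.
Break-even revenue = fixed costs × price ÷ CM = $4,247,000 × $235.67 ÷ $127.34 = $7,859,985.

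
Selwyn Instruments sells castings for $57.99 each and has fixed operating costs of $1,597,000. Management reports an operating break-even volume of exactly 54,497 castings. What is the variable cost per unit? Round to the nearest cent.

Contribution per unit must be FC / Q = $1,597,000 / 54,497 = $29.3044.
Hence VC = price − CM = $57.99 − $29.3044 = $28.69.

$28.69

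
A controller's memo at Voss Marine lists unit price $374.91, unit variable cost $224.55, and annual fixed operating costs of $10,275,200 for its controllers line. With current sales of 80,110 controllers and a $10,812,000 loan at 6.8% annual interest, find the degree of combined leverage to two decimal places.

Contribution at this volume is 80,110 × $150.36 = $12,045,339.60.
Operating income = contribution − fixed costs = $12,045,339.60 − $10,275,200 = $1,770,139.60. Interest = $735,216.00, so EBIT − I = $1,034,923.60.
DCL = contribution ÷ (EBIT − I) = $12,045,339.60 ÷ $1,034,923.60 = 11.6389.

11.64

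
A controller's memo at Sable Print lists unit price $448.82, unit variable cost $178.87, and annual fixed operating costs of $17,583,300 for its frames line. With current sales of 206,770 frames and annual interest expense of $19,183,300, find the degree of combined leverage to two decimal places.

At 206,770 units, contribution = 206,770 × $269.95 = $55,817,561.50.
EBIT = $55,817,561.50 − $17,583,300 = $38,234,261.50. Interest = $19,183,300.00.
DOL = $55,817,561.50 ÷ $38,234,261.50 = 1.4599; DFL = $38,234,261.50 ÷ $19,050,961.50 = 2.0069.
Combined leverage = 1.4599 × 2.0069 = 2.9299.

2.93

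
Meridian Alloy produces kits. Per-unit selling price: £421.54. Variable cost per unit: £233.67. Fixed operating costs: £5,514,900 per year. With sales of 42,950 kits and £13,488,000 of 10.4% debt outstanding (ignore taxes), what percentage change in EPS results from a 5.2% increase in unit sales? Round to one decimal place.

+36.4%

Contribution at this volume is 42,950 × £187.87 = £8,069,016.50.
EBIT = £8,069,016.50 − £5,514,900 = £2,554,116.50.
After interest of £1,402,752.00, pre-tax earnings = £1,151,364.50.
DCL = total CM / (EBIT − I) = £8,069,016.50 / £1,151,364.50 = 7.0082.
EPS therefore changes by 7.0082 × (+5.2%) = +36.4%.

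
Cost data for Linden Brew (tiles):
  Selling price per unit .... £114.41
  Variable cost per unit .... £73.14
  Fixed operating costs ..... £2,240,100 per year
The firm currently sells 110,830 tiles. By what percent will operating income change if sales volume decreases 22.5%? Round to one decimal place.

-44.1%

At 110,830 units, contribution = 110,830 × £41.27 = £4,573,954.10.
Subtracting fixed costs: EBIT = £4,573,954.10 − £2,240,100 = £2,333,854.10.
Degree of operating leverage = £4,573,954.10 / £2,333,854.10 = 1.9598.
%ΔEBIT = DOL × %ΔSales = 1.9598 × -22.5% = -44.1%.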